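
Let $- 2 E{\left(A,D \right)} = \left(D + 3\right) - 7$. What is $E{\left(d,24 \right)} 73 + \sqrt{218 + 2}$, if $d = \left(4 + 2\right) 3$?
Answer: $-730 + 2 \sqrt{55} \approx -715.17$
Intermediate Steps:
$d = 18$ ($d = 6 \cdot 3 = 18$)
$E{\left(A,D \right)} = 2 - \frac{D}{2}$ ($E{\left(A,D \right)} = - \frac{\left(D + 3\right) - 7}{2} = - \frac{\left(3 + D\right) - 7}{2} = - \frac{-4 + D}{2} = 2 - \frac{D}{2}$)
$E{\left(d,24 \right)} 73 + \sqrt{218 + 2} = \left(2 - 12\right) 73 + \sqrt{218 + 2} = \left(2 - 12\right) 73 + \sqrt{220} = \left(-10\right) 73 + 2 \sqrt{55} = -730 + 2 \sqrt{55}$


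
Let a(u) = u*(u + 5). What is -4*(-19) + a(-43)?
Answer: 1710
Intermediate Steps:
a(u) = u*(5 + u)
-4*(-19) + a(-43) = -4*(-19) - 43*(5 - 43) = 76 - 43*(-38) = 76 + 1634 = 1710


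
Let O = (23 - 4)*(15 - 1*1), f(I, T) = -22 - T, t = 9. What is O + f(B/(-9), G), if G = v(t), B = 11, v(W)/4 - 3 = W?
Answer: 196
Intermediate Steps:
v(W) = 12 + 4*W
G = 48 (G = 12 + 4*9 = 12 + 36 = 48)
O = 266 (O = 19*(15 - 1) = 19*14 = 266)
O + f(B/(-9), G) = 266 + (-22 - 1*48) = 266 + (-22 - 48) = 266 - 70 = 196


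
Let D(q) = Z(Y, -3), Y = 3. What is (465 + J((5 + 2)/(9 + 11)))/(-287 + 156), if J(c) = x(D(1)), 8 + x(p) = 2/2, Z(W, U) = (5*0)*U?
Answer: -458/131 ≈ -3.4962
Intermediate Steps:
Z(W, U) = 0 (Z(W, U) = 0*U = 0)
D(q) = 0
x(p) = -7 (x(p) = -8 + 2/2 = -8 + 2*(1/2) = -8 + 1 = -7)
J(c) = -7
(465 + J((5 + 2)/(9 + 11)))/(-287 + 156) = (465 - 7)/(-287 + 156) = 458/(-131) = 458*(-1/131) = -458/131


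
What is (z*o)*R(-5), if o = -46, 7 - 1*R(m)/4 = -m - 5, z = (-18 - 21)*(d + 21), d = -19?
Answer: 100464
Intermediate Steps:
z = -78 (z = (-18 - 21)*(-19 + 21) = -39*2 = -78)
R(m) = 48 + 4*m (R(m) = 28 - 4*(-m - 5) = 28 - 4*(-5 - m) = 28 + (20 + 4*m) = 48 + 4*m)
(z*o)*R(-5) = (-78*(-46))*(48 + 4*(-5)) = 3588*(48 - 20) = 3588*28 = 100464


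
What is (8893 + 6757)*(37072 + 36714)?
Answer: 1154750900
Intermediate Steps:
(8893 + 6757)*(37072 + 36714) = 15650*73786 = 1154750900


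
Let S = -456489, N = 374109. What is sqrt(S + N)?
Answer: 2*I*sqrt(20595) ≈ 287.02*I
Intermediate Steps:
sqrt(S + N) = sqrt(-456489 + 374109) = sqrt(-82380) = 2*I*sqrt(20595)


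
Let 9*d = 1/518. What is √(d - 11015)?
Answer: I*√26600299222/1554 ≈ 104.95*I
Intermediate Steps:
d = 1/4662 (d = (⅑)/518 = (⅑)*(1/518) = 1/4662 ≈ 0.00021450)
√(d - 11015) = √(1/4662 - 11015) = √(-51351929/4662) = I*√26600299222/1554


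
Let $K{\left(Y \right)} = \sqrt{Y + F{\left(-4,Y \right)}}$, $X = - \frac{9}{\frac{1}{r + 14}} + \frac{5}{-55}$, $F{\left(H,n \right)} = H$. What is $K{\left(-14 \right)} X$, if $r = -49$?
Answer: $\frac{10392 i \sqrt{2}}{11} \approx 1336.0 i$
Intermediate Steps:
$X = \frac{3464}{11}$ ($X = - \frac{9}{\frac{1}{-49 + 14}} + \frac{5}{-55} = - \frac{9}{\frac{1}{-35}} + 5 \left(- \frac{1}{55}\right) = - \frac{9}{- \frac{1}{35}} - \frac{1}{11} = \left(-9\right) \left(-35\right) - \frac{1}{11} = 315 - \frac{1}{11} = \frac{3464}{11} \approx 314.91$)
$K{\left(Y \right)} = \sqrt{-4 + Y}$ ($K{\left(Y \right)} = \sqrt{Y - 4} = \sqrt{-4 + Y}$)
$K{\left(-14 \right)} X = \sqrt{-4 - 14} \cdot \frac{3464}{11} = \sqrt{-18} \cdot \frac{3464}{11} = 3 i \sqrt{2} \cdot \frac{3464}{11} = \frac{10392 i \sqrt{2}}{11}$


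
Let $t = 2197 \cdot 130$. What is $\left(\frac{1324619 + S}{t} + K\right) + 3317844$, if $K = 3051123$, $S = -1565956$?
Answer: $\frac{1819040423533}{285610} \approx 6.369 \cdot 10^{6}$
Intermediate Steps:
$t = 285610$
$\left(\frac{1324619 + S}{t} + K\right) + 3317844 = \left(\frac{1324619 - 1565956}{285610} + 3051123\right) + 3317844 = \left(\left(-241337\right) \frac{1}{285610} + 3051123\right) + 3317844 = \left(- \frac{241337}{285610} + 3051123\right) + 3317844 = \frac{871430998693}{285610} + 3317844 = \frac{1819040423533}{285610}$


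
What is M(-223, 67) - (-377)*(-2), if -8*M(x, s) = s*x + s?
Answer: 4421/4 ≈ 1105.3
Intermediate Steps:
M(x, s) = -s/8 - s*x/8 (M(x, s) = -(s*x + s)/8 = -(s + s*x)/8 = -s/8 - s*x/8)
M(-223, 67) - (-377)*(-2) = -1/8*67*(1 - 223) - (-377)*(-2) = -1/8*67*(-222) - 1*754 = 7437/4 - 754 = 4421/4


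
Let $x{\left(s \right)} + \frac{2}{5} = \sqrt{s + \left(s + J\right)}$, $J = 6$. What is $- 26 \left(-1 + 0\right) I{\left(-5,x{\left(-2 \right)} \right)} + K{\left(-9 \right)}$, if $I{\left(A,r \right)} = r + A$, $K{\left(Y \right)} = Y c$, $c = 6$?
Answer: $- \frac{972}{5} + 26 \sqrt{2} \approx -157.63$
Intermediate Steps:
$K{\left(Y \right)} = 6 Y$ ($K{\left(Y \right)} = Y 6 = 6 Y$)
$x{\left(s \right)} = - \frac{2}{5} + \sqrt{6 + 2 s}$ ($x{\left(s \right)} = - \frac{2}{5} + \sqrt{s + \left(s + 6\right)} = - \frac{2}{5} + \sqrt{s + \left(6 + s\right)} = - \frac{2}{5} + \sqrt{6 + 2 s}$)
$I{\left(A,r \right)} = A + r$
$- 26 \left(-1 + 0\right) I{\left(-5,x{\left(-2 \right)} \right)} + K{\left(-9 \right)} = - 26 \left(-1 + 0\right) \left(-5 - \left(\frac{2}{5} - \sqrt{6 + 2 \left(-2\right)}\right)\right) + 6 \left(-9\right) = - 26 \left(- (-5 - \left(\frac{2}{5} - \sqrt{6 - 4}\right))\right) - 54 = - 26 \left(- (-5 - \left(\frac{2}{5} - \sqrt{2}\right))\right) - 54 = - 26 \left(- (- \frac{27}{5} + \sqrt{2})\right) - 54 = - 26 \left(\frac{27}{5} - \sqrt{2}\right) - 54 = \left(- \frac{702}{5} + 26 \sqrt{2}\right) - 54 = - \frac{972}{5} + 26 \sqrt{2}$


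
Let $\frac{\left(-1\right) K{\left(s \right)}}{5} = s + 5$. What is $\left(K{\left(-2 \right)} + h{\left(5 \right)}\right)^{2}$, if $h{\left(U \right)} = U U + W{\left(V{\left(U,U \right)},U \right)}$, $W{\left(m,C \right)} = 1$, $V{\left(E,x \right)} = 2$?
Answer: $121$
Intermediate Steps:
$K{\left(s \right)} = -25 - 5 s$ ($K{\left(s \right)} = - 5 \left(s + 5\right) = - 5 \left(5 + s\right) = -25 - 5 s$)
$h{\left(U \right)} = 1 + U^{2}$ ($h{\left(U \right)} = U U + 1 = U^{2} + 1 = 1 + U^{2}$)
$\left(K{\left(-2 \right)} + h{\left(5 \right)}\right)^{2} = \left(\left(-25 - -10\right) + \left(1 + 5^{2}\right)\right)^{2} = \left(\left(-25 + 10\right) + \left(1 + 25\right)\right)^{2} = \left(-15 + 26\right)^{2} = 11^{2} = 121$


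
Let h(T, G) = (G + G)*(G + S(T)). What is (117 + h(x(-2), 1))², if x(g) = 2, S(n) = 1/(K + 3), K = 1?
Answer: 57121/4 ≈ 14280.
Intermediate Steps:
S(n) = ¼ (S(n) = 1/(1 + 3) = 1/4 = ¼)
h(T, G) = 2*G*(¼ + G) (h(T, G) = (G + G)*(G + ¼) = (2*G)*(¼ + G) = 2*G*(¼ + G))
(117 + h(x(-2), 1))² = (117 + (½)*1*(1 + 4*1))² = (117 + (½)*1*(1 + 4))² = (117 + (½)*1*5)² = (117 + 5/2)² = (239/2)² = 57121/4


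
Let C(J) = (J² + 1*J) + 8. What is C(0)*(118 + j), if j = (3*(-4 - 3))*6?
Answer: -64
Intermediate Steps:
C(J) = 8 + J + J² (C(J) = (J² + J) + 8 = (J + J²) + 8 = 8 + J + J²)
j = -126 (j = (3*(-7))*6 = -21*6 = -126)
C(0)*(118 + j) = (8 + 0 + 0²)*(118 - 126) = (8 + 0 + 0)*(-8) = 8*(-8) = -64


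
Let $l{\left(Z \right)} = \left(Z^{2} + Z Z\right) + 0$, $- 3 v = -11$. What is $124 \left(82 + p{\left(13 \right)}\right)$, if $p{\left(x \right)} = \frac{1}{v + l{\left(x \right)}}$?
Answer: $\frac{10422572}{1025} \approx 10168.0$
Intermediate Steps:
$v = \frac{11}{3}$ ($v = \left(- \frac{1}{3}\right) \left(-11\right) = \frac{11}{3} \approx 3.6667$)
$l{\left(Z \right)} = 2 Z^{2}$ ($l{\left(Z \right)} = \left(Z^{2} + Z^{2}\right) + 0 = 2 Z^{2} + 0 = 2 Z^{2}$)
$p{\left(x \right)} = \frac{1}{\frac{11}{3} + 2 x^{2}}$
$124 \left(82 + p{\left(13 \right)}\right) = 124 \left(82 + \frac{3}{11 + 6 \cdot 13^{2}}\right) = 124 \left(82 + \frac{3}{11 + 6 \cdot 169}\right) = 124 \left(82 + \frac{3}{11 + 1014}\right) = 124 \left(82 + \frac{3}{1025}\right) = 124 \cdot \frac{84053}{1025} = \frac{10422572}{1025}$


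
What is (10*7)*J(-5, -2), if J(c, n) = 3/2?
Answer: 105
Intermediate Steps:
J(c, n) = 3/2 (J(c, n) = 3*(½) = 3/2)
(10*7)*J(-5, -2) = (10*7)*(3/2) = 70*(3/2) = 105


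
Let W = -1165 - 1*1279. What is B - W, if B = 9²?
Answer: 2525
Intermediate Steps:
B = 81
W = -2444 (W = -1165 - 1279 = -2444)
B - W = 81 - 1*(-2444) = 81 + 2444 = 2525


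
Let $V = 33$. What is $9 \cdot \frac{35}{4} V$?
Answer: $\frac{10395}{4} \approx 2598.8$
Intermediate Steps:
$9 \cdot \frac{35}{4} V = 9 \cdot \frac{35}{4} \cdot 33 = \frac{315}{4} \cdot 33 = \frac{10395}{4}$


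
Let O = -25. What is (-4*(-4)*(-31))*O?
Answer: 12400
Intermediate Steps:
(-4*(-4)*(-31))*O = (-4*(-4)*(-31))*(-25) = (16*(-31))*(-25) = -496*(-25) = 12400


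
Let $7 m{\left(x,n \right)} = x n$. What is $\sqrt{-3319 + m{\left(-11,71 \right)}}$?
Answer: $\frac{i \sqrt{168098}}{7} \approx 58.571 i$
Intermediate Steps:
$m{\left(x,n \right)} = \frac{n x}{7}$ ($m{\left(x,n \right)} = \frac{x n}{7} = \frac{n x}{7}$)
$\sqrt{-3319 + m{\left(-11,71 \right)}} = \sqrt{-3319 + \frac{1}{7} \cdot 71 \left(-11\right)} = \sqrt{-3319 - \frac{781}{7}} = \sqrt{- \frac{24014}{7}} = \frac{i \sqrt{168098}}{7}$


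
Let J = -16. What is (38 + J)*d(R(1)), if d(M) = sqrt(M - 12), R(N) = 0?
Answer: 44*I*sqrt(3) ≈ 76.21*I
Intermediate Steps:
d(M) = sqrt(-12 + M)
(38 + J)*d(R(1)) = (38 - 16)*sqrt(-12 + 0) = 22*sqrt(-12) = 22*(2*I*sqrt(3)) = 44*I*sqrt(3)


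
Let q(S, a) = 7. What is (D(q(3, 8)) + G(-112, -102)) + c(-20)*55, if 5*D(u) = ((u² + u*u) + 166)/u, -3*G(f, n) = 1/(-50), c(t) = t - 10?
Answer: -1724573/1050 ≈ -1642.5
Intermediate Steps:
c(t) = -10 + t
G(f, n) = 1/150 (G(f, n) = -⅓/(-50) = -⅓*(-1/50) = 1/150)
D(u) = (166 + 2*u²)/(5*u) (D(u) = (((u² + u*u) + 166)/u)/5 = (((u² + u²) + 166)/u)/5 = ((2*u² + 166)/u)/5 = ((166 + 2*u²)/u)/5 = (166 + 2*u²)/(5*u))
(D(q(3, 8)) + G(-112, -102)) + c(-20)*55 = ((⅖)*(83 + 7²)/7 + 1/150) + (-10 - 20)*55 = ((⅖)*(⅐)*(83 + 49) + 1/150) - 30*55 = ((⅖)*(⅐)*132 + 1/150) - 1650 = (264/35 + 1/150) - 1650 = 7927/1050 - 1650 = -1724573/1050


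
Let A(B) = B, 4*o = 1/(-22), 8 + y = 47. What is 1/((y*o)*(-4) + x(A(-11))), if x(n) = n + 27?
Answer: 22/391 ≈ 0.056266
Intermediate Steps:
y = 39 (y = -8 + 47 = 39)
o = -1/88 (o = (¼)/(-22) = (¼)*(-1/22) = -1/88 ≈ -0.011364)
x(n) = 27 + n
1/((y*o)*(-4) + x(A(-11))) = 1/((39*(-1/88))*(-4) + (27 - 11)) = 1/(-39/88*(-4) + 16) = 1/(39/22 + 16) = 1/(391/22) = 22/391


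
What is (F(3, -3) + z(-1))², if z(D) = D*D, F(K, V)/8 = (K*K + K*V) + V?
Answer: 529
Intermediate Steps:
F(K, V) = 8*V + 8*K² + 8*K*V (F(K, V) = 8*((K*K + K*V) + V) = 8*((K² + K*V) + V) = 8*(V + K² + K*V) = 8*V + 8*K² + 8*K*V)
z(D) = D²
(F(3, -3) + z(-1))² = ((8*(-3) + 8*3² + 8*3*(-3)) + (-1)²)² = ((-24 + 8*9 - 72) + 1)² = ((-24 + 72 - 72) + 1)² = (-24 + 1)² = (-23)² = 529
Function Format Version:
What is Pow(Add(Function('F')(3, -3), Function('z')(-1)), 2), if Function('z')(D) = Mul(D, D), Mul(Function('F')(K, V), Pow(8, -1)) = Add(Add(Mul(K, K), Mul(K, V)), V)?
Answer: 529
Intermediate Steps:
Function('F')(K, V) = Add(Mul(8, V), Mul(8, Pow(K, 2)), Mul(8, K, V)) (Function('F')(K, V) = Mul(8, Add(Add(Mul(K, K), Mul(K, V)), V)) = Mul(8, Add(Add(Pow(K, 2), Mul(K, V)), V)) = Mul(8, Add(V, Pow(K, 2), Mul(K, V))) = Add(Mul(8, V), Mul(8, Pow(K, 2)), Mul(8, K, V)))
Function('z')(D) = Pow(D, 2)
Pow(Add(Function('F')(3, -3), Function('z')(-1)), 2) = Pow(Add(Add(Mul(8, -3), Mul(8, Pow(3, 2)), Mul(8, 3, -3)), Pow(-1, 2)), 2) = Pow(Add(Add(-24, Mul(8, 9), -72), 1), 2) = Pow(Add(Add(-24, 72, -72), 1), 2) = Pow(Add(-24, 1), 2) = Pow(-23, 2) = 529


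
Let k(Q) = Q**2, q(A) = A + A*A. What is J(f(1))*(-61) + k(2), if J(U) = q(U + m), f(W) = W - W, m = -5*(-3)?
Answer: -14636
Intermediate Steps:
m = 15
q(A) = A + A**2
f(W) = 0
J(U) = (15 + U)*(16 + U) (J(U) = (U + 15)*(1 + (U + 15)) = (15 + U)*(1 + (15 + U)) = (15 + U)*(16 + U))
J(f(1))*(-61) + k(2) = ((15 + 0)*(16 + 0))*(-61) + 2**2 = (15*16)*(-61) + 4 = 240*(-61) + 4 = -14640 + 4 = -14636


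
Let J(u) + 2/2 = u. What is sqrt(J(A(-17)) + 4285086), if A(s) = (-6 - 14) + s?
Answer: 2*sqrt(1071262) ≈ 2070.0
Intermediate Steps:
A(s) = -20 + s
J(u) = -1 + u
sqrt(J(A(-17)) + 4285086) = sqrt((-1 + (-20 - 17)) + 4285086) = sqrt((-1 - 37) + 4285086) = sqrt(-38 + 4285086) = sqrt(4285048) = 2*sqrt(1071262)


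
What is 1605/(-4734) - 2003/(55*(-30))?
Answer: 189832/216975 ≈ 0.87490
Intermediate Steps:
1605/(-4734) - 2003/(55*(-30)) = 1605*(-1/4734) - 2003/(-1650) = -535/1578 - 2003*(-1/1650) = -535/1578 + 2003/1650 = 189832/216975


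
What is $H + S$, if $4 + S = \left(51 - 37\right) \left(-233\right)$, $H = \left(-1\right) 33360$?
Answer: $-36626$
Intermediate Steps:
$H = -33360$
$S = -3266$ ($S = -4 + \left(51 - 37\right) \left(-233\right) = -4 + 14 \left(-233\right) = -4 - 3262 = -3266$)
$H + S = -33360 - 3266 = -36626$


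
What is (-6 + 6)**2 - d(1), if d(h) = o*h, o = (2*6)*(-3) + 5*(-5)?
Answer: 61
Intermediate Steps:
o = -61 (o = 12*(-3) - 25 = -36 - 25 = -61)
d(h) = -61*h
(-6 + 6)**2 - d(1) = (-6 + 6)**2 - (-61) = 0**2 - 1*(-61) = 0 + 61 = 61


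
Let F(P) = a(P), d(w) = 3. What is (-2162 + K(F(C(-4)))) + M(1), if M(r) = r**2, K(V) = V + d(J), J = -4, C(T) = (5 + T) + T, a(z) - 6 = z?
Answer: -2155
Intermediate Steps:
a(z) = 6 + z
C(T) = 5 + 2*T
F(P) = 6 + P
K(V) = 3 + V (K(V) = V + 3 = 3 + V)
(-2162 + K(F(C(-4)))) + M(1) = (-2162 + (3 + (6 + (5 + 2*(-4))))) + 1**2 = (-2162 + (3 + (6 + (5 - 8)))) + 1 = (-2162 + (3 + (6 - 3))) + 1 = (-2162 + (3 + 3)) + 1 = (-2162 + 6) + 1 = -2156 + 1 = -2155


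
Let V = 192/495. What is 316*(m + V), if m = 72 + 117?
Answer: 9874684/165 ≈ 59847.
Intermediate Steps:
V = 64/165 (V = 192*(1/495) = 64/165 ≈ 0.38788)
m = 189
316*(m + V) = 316*(189 + 64/165) = 316*(31249/165) = 9874684/165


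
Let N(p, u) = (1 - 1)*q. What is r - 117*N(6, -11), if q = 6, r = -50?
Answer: -50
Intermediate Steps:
N(p, u) = 0 (N(p, u) = (1 - 1)*6 = 0*6 = 0)
r - 117*N(6, -11) = -50 - 117*0 = -50 + 0 = -50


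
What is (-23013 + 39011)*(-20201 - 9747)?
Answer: -479108104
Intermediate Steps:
(-23013 + 39011)*(-20201 - 9747) = 15998*(-29948) = -479108104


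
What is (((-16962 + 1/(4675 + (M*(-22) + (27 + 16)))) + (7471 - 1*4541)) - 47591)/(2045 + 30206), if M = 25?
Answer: -256844663/134422168 ≈ -1.9107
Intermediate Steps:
(((-16962 + 1/(4675 + (M*(-22) + (27 + 16)))) + (7471 - 1*4541)) - 47591)/(2045 + 30206) = (((-16962 + 1/(4675 + (25*(-22) + (27 + 16)))) + (7471 - 1*4541)) - 47591)/(2045 + 30206) = (((-16962 + 1/(4675 + (-550 + 43))) + (7471 - 4541)) - 47591)/32251 = (((-16962 + 1/(4675 - 507)) + 2930) - 47591)*(1/32251) = (((-16962 + 1/4168) + 2930) - 47591)*(1/32251) = ((-70697615/4168 + 2930) - 47591)*(1/32251) = (-58485375/4168 - 47591)*(1/32251) = -256844663/4168*1/32251 = -256844663/134422168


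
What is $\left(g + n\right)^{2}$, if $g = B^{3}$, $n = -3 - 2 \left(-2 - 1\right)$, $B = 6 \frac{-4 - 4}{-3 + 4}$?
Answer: $12229926921$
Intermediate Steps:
$B = -48$ ($B = 6 \left(- \frac{8}{1}\right) = 6 \left(\left(-8\right) 1\right) = 6 \left(-8\right) = -48$)
$n = 3$ ($n = -3 - -6 = -3 + 6 = 3$)
$g = -110592$ ($g = \left(-48\right)^{3} = -110592$)
$\left(g + n\right)^{2} = \left(-110592 + 3\right)^{2} = \left(-110589\right)^{2} = 12229926921$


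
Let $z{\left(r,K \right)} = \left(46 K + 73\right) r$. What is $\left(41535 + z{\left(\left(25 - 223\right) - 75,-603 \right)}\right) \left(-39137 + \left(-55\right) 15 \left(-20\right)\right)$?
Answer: $-171907188960$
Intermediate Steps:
$z{\left(r,K \right)} = r \left(73 + 46 K\right)$ ($z{\left(r,K \right)} = \left(73 + 46 K\right) r = r \left(73 + 46 K\right)$)
$\left(41535 + z{\left(\left(25 - 223\right) - 75,-603 \right)}\right) \left(-39137 + \left(-55\right) 15 \left(-20\right)\right) = \left(41535 + \left(\left(25 - 223\right) - 75\right) \left(73 + 46 \left(-603\right)\right)\right) \left(-39137 + \left(-55\right) 15 \left(-20\right)\right) = \left(41535 + \left(-198 - 75\right) \left(73 - 27738\right)\right) \left(-39137 - -16500\right) = \left(41535 - -7552545\right) \left(-39137 + 16500\right) = \left(41535 + 7552545\right) \left(-22637\right) = 7594080 \left(-22637\right) = -171907188960$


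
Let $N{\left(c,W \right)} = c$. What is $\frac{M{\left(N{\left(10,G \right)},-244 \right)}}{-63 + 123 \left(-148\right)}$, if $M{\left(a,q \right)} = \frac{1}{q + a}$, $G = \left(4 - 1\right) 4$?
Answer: $\frac{1}{4274478} \approx 2.3395 \cdot 10^{-7}$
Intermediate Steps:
$G = 12$ ($G = 3 \cdot 4 = 12$)
$M{\left(a,q \right)} = \frac{1}{a + q}$
$\frac{M{\left(N{\left(10,G \right)},-244 \right)}}{-63 + 123 \left(-148\right)} = \frac{1}{\left(10 - 244\right) \left(-63 + 123 \left(-148\right)\right)} = \frac{1}{\left(-234\right) \left(-63 - 18204\right)} = - \frac{1}{234 \left(-18267\right)} = \left(- \frac{1}{234}\right) \left(- \frac{1}{18267}\right) = \frac{1}{4274478}$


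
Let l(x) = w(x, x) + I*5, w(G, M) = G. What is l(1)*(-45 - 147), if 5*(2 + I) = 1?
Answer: 1536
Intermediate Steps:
I = -9/5 (I = -2 + (1/5)*1 = -2 + 1/5 = -9/5 ≈ -1.8000)
l(x) = -9 + x (l(x) = x - 9/5*5 = x - 9 = -9 + x)
l(1)*(-45 - 147) = (-9 + 1)*(-45 - 147) = -8*(-192) = 1536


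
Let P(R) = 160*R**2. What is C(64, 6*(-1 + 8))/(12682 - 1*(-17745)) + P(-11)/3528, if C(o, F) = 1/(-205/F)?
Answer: 15094816178/2750752935 ≈ 5.4875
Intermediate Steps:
C(o, F) = -F/205
C(64, 6*(-1 + 8))/(12682 - 1*(-17745)) + P(-11)/3528 = (-6*(-1 + 8)/205)/(12682 - 1*(-17745)) + (160*(-11)**2)/3528 = (-6*7/205)/(12682 + 17745) + (160*121)*(1/3528) = -1/205*42/30427 + 19360*(1/3528) = -42/205*1/30427 + 2420/441 = -42/6237535 + 2420/441 = 15094816178/2750752935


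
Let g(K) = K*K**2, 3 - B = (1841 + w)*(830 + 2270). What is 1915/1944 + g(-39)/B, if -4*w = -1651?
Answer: 2249116211/2263665528 ≈ 0.99357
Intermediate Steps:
w = 1651/4 (w = -1/4*(-1651) = 1651/4 ≈ 412.75)
B = -6986622 (B = 3 - (1841 + 1651/4)*(830 + 2270) = 3 - 9015*3100/4 = 3 - 1*6986625 = 3 - 6986625 = -6986622)
g(K) = K**3
1915/1944 + g(-39)/B = 1915/1944 + (-39)**3/(-6986622) = 1915*(1/1944) - 59319*(-1/6986622) = 1915/1944 + 19773/2328874 = 2249116211/2263665528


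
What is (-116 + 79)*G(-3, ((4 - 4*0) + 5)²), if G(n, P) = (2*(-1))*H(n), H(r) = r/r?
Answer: 74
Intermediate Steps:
H(r) = 1
G(n, P) = -2 (G(n, P) = (2*(-1))*1 = -2*1 = -2)
(-116 + 79)*G(-3, ((4 - 4*0) + 5)²) = (-116 + 79)*(-2) = -37*(-2) = 74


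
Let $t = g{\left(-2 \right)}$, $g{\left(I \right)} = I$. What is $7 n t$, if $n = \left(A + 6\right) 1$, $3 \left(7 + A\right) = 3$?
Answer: $0$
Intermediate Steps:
$A = -6$ ($A = -7 + \frac{1}{3} \cdot 3 = -7 + 1 = -6$)
$t = -2$
$n = 0$ ($n = \left(-6 + 6\right) 1 = 0 \cdot 1 = 0$)
$7 n t = 7 \cdot 0 \left(-2\right) = 0 \left(-2\right) = 0$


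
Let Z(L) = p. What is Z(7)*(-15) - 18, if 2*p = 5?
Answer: -111/2 ≈ -55.500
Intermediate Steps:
p = 5/2 (p = (1/2)*5 = 5/2 ≈ 2.5000)
Z(L) = 5/2
Z(7)*(-15) - 18 = (5/2)*(-15) - 18 = -75/2 - 18 = -111/2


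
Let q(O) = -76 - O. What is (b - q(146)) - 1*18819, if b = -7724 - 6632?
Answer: -32953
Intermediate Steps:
b = -14356
(b - q(146)) - 1*18819 = (-14356 - (-76 - 1*146)) - 1*18819 = (-14356 - (-76 - 146)) - 18819 = (-14356 - 1*(-222)) - 18819 = (-14356 + 222) - 18819 = -14134 - 18819 = -32953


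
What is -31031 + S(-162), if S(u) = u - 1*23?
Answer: -31216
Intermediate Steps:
S(u) = -23 + u (S(u) = u - 23 = -23 + u)
-31031 + S(-162) = -31031 + (-23 - 162) = -31031 - 185 = -31216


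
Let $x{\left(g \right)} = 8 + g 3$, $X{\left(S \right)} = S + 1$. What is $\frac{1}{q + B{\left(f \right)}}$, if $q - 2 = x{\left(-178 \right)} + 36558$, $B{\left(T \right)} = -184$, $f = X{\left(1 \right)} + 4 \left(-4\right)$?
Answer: $\frac{1}{35850} \approx 2.7894 \cdot 10^{-5}$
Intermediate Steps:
$X{\left(S \right)} = 1 + S$
$x{\left(g \right)} = 8 + 3 g$
$f = -14$ ($f = \left(1 + 1\right) + 4 \left(-4\right) = 2 - 16 = -14$)
$q = 36034$ ($q = 2 + \left(\left(8 + 3 \left(-178\right)\right) + 36558\right) = 2 + \left(\left(8 - 534\right) + 36558\right) = 2 + \left(-526 + 36558\right) = 2 + 36032 = 36034$)
$\frac{1}{q + B{\left(f \right)}} = \frac{1}{36034 - 184} = \frac{1}{35850}$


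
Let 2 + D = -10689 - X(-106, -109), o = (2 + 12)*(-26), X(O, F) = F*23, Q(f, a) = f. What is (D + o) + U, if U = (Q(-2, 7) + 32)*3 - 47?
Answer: -8505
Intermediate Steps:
X(O, F) = 23*F
o = -364 (o = 14*(-26) = -364)
D = -8184 (D = -2 + (-10689 - 23*(-109)) = -2 + (-10689 - 1*(-2507)) = -2 + (-10689 + 2507) = -2 - 8182 = -8184)
U = 43 (U = (-2 + 32)*3 - 47 = 30*3 - 47 = 90 - 47 = 43)
(D + o) + U = (-8184 - 364) + 43 = -8548 + 43 = -8505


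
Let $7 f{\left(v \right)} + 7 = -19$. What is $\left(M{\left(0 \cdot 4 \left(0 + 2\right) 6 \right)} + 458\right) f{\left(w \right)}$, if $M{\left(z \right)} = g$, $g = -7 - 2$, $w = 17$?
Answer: $- \frac{11674}{7} \approx -1667.7$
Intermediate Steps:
$f{\left(v \right)} = - \frac{26}{7}$ ($f{\left(v \right)} = -1 + \frac{1}{7} \left(-19\right) = -1 - \frac{19}{7} = - \frac{26}{7}$)
$g = -9$
$M{\left(z \right)} = -9$
$\left(M{\left(0 \cdot 4 \left(0 + 2\right) 6 \right)} + 458\right) f{\left(w \right)} = \left(-9 + 458\right) \left(- \frac{26}{7}\right) = 449 \left(- \frac{26}{7}\right) = - \frac{11674}{7}$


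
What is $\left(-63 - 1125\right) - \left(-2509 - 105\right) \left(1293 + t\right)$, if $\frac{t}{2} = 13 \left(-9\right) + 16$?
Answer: $2850686$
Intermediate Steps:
$t = -202$ ($t = 2 \left(13 \left(-9\right) + 16\right) = 2 \left(-117 + 16\right) = 2 \left(-101\right) = -202$)
$\left(-63 - 1125\right) - \left(-2509 - 105\right) \left(1293 + t\right) = \left(-63 - 1125\right) - \left(-2509 - 105\right) \left(1293 - 202\right) = \left(-63 - 1125\right) - \left(-2614\right) 1091 = -1188 - -2851874 = -1188 + 2851874 = 2850686$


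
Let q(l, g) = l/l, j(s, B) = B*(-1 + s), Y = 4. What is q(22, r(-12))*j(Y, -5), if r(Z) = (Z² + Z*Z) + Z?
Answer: -15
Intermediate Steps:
r(Z) = Z + 2*Z² (r(Z) = (Z² + Z²) + Z = 2*Z² + Z = Z + 2*Z²)
q(l, g) = 1
q(22, r(-12))*j(Y, -5) = 1*(-5*(-1 + 4)) = 1*(-5*3) = 1*(-15) = -15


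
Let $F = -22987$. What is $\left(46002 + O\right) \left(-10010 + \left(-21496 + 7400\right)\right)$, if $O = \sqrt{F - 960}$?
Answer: $-1108924212 - 24106 i \sqrt{23947} \approx -1.1089 \cdot 10^{9} - 3.7304 \cdot 10^{6} i$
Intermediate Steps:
$O = i \sqrt{23947}$ ($O = \sqrt{-22987 - 960} = \sqrt{-23947} = i \sqrt{23947} \approx 154.75 i$)
$\left(46002 + O\right) \left(-10010 + \left(-21496 + 7400\right)\right) = \left(46002 + i \sqrt{23947}\right) \left(-10010 + \left(-21496 + 7400\right)\right) = \left(46002 + i \sqrt{23947}\right) \left(-10010 - 14096\right) = \left(46002 + i \sqrt{23947}\right) \left(-24106\right) = -1108924212 - 24106 i \sqrt{23947}$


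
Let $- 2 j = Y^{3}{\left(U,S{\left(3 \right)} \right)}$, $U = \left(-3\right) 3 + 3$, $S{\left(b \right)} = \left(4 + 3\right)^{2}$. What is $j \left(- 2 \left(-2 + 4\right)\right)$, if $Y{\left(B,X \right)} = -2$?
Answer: $-16$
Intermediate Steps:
$S{\left(b \right)} = 49$ ($S{\left(b \right)} = 7^{2} = 49$)
$U = -6$ ($U = -9 + 3 = -6$)
$j = 4$ ($j = - \frac{\left(-2\right)^{3}}{2} = \left(- \frac{1}{2}\right) \left(-8\right) = 4$)
$j \left(- 2 \left(-2 + 4\right)\right) = 4 \left(- 2 \left(-2 + 4\right)\right) = 4 \left(\left(-2\right) 2\right) = 4 \left(-4\right) = -16$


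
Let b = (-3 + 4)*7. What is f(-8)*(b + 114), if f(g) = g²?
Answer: 7744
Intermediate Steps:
b = 7 (b = 1*7 = 7)
f(-8)*(b + 114) = (-8)²*(7 + 114) = 64*121 = 7744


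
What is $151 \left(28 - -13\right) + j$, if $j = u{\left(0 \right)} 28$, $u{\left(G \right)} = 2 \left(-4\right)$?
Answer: $5967$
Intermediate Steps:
$u{\left(G \right)} = -8$
$j = -224$ ($j = \left(-8\right) 28 = -224$)
$151 \left(28 - -13\right) + j = 151 \left(28 - -13\right) - 224 = 151 \left(28 + 13\right) - 224 = 151 \cdot 41 - 224 = 6191 - 224 = 5967$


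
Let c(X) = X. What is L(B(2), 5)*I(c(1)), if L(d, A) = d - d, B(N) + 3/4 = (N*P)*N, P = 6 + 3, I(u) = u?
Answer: 0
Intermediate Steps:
P = 9
B(N) = -¾ + 9*N² (B(N) = -¾ + (N*9)*N = -¾ + (9*N)*N = -¾ + 9*N²)
L(d, A) = 0
L(B(2), 5)*I(c(1)) = 0*1 = 0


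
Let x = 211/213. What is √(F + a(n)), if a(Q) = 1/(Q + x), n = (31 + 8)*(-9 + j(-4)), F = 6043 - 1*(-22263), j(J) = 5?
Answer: √30856994479813/33017 ≈ 168.24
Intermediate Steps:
x = 211/213 (x = 211*(1/213) = 211/213 ≈ 0.99061)
F = 28306 (F = 6043 + 22263 = 28306)
n = -156 (n = (31 + 8)*(-9 + 5) = 39*(-4) = -156)
a(Q) = 1/(211/213 + Q) (a(Q) = 1/(Q + 211/213) = 1/(211/213 + Q))
√(F + a(n)) = √(28306 + 213/(211 + 213*(-156))) = √(28306 + 213/(211 - 33228)) = √(28306 + 213/(-33017)) = √(28306 + 213*(-1/33017)) = √(28306 - 213/33017) = √(934578989/33017) = √30856994479813/33017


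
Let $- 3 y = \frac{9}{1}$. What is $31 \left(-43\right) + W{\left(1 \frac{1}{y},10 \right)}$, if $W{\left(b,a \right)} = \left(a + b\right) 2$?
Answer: $- \frac{3941}{3} \approx -1313.7$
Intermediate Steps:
$y = -3$ ($y = - \frac{9 \cdot 1^{-1}}{3} = - \frac{9 \cdot 1}{3} = \left(- \frac{1}{3}\right) 9 = -3$)
$W{\left(b,a \right)} = 2 a + 2 b$
$31 \left(-43\right) + W{\left(1 \frac{1}{y},10 \right)} = 31 \left(-43\right) + \left(2 \cdot 10 + 2 \cdot 1 \frac{1}{-3}\right) = -1333 + \left(20 + 2 \cdot 1 \left(- \frac{1}{3}\right)\right) = -1333 + \left(20 + 2 \left(- \frac{1}{3}\right)\right) = -1333 + \left(20 - \frac{2}{3}\right) = -1333 + \frac{58}{3} = - \frac{3941}{3}$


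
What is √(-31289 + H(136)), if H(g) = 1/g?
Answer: I*√144680302/68 ≈ 176.89*I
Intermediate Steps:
√(-31289 + H(136)) = √(-31289 + 1/136) = √(-4255303/136) = I*√144680302/68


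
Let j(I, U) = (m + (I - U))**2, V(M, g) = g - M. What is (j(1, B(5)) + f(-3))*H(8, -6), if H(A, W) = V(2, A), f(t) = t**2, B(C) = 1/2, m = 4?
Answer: 351/2 ≈ 175.50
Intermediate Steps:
B(C) = 1/2
H(A, W) = -2 + A (H(A, W) = A - 1*2 = A - 2 = -2 + A)
j(I, U) = (4 + I - U)**2 (j(I, U) = (4 + (I - U))**2 = (4 + I - U)**2)
(j(1, B(5)) + f(-3))*H(8, -6) = ((4 + 1 - 1*1/2)**2 + (-3)**2)*(-2 + 8) = ((4 + 1 - 1/2)**2 + 9)*6 = ((9/2)**2 + 9)*6 = (81/4 + 9)*6 = (117/4)*6 = 351/2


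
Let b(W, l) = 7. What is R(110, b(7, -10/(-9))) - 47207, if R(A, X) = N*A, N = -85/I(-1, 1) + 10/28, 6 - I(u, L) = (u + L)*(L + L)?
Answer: -1023247/21 ≈ -48726.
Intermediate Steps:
I(u, L) = 6 - 2*L*(L + u) (I(u, L) = 6 - (u + L)*(L + L) = 6 - (L + u)*2*L = 6 - 2*L*(L + u))
N = -290/21 (N = -85/(6 - 2*1² - 2*1*(-1)) + 10/28 = -85/(6 - 2*1 + 2) + 10*(1/28) = -85/(6 - 2 + 2) + 5/14 = -85/6 + 5/14 = -290/21 ≈ -13.810)
R(A, X) = -290*A/21
R(110, b(7, -10/(-9))) - 47207 = -290/21*110 - 47207 = -31900/21 - 47207 = -1023247/21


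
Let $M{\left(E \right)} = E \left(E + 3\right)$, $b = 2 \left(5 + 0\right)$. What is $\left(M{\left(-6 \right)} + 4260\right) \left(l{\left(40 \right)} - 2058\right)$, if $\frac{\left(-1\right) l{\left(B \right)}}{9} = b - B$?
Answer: $-7649064$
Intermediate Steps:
$b = 10$ ($b = 2 \cdot 5 = 10$)
$M{\left(E \right)} = E \left(3 + E\right)$
$l{\left(B \right)} = -90 + 9 B$ ($l{\left(B \right)} = - 9 \left(10 - B\right) = -90 + 9 B$)
$\left(M{\left(-6 \right)} + 4260\right) \left(l{\left(40 \right)} - 2058\right) = \left(- 6 \left(3 - 6\right) + 4260\right) \left(\left(-90 + 9 \cdot 40\right) - 2058\right) = \left(\left(-6\right) \left(-3\right) + 4260\right) \left(\left(-90 + 360\right) - 2058\right) = \left(18 + 4260\right) \left(270 - 2058\right) = 4278 \left(-1788\right) = -7649064$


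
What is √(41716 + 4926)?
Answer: √46642 ≈ 215.97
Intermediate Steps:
√(41716 + 4926) = √46642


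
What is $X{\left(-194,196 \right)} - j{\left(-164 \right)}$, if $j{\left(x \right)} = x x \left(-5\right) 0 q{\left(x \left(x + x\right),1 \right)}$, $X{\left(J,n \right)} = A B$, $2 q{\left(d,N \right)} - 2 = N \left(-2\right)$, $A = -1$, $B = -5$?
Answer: $5$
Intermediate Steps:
$q{\left(d,N \right)} = 1 - N$ ($q{\left(d,N \right)} = 1 + \frac{N \left(-2\right)}{2} = 1 + \frac{\left(-2\right) N}{2} = 1 - N$)
$X{\left(J,n \right)} = 5$ ($X{\left(J,n \right)} = \left(-1\right) \left(-5\right) = 5$)
$j{\left(x \right)} = 0$ ($j{\left(x \right)} = x x \left(-5\right) 0 \left(1 - 1\right) = x - 5 x 0 \left(1 - 1\right) = x 0 \cdot 0 = 0 \cdot 0 = 0$)
$X{\left(-194,196 \right)} - j{\left(-164 \right)} = 5 - 0 = 5 + 0 = 5$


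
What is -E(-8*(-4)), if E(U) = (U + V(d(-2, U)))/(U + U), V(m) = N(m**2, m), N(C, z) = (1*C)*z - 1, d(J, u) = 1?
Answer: -1/2 ≈ -0.50000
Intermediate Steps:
N(C, z) = -1 + C*z (N(C, z) = C*z - 1 = -1 + C*z)
V(m) = -1 + m**3 (V(m) = -1 + m**2*m = -1 + m**3)
E(U) = 1/2 (E(U) = (U + (-1 + 1**3))/(U + U) = (U + (-1 + 1))/((2*U)) = (U + 0)*(1/(2*U)) = U*(1/(2*U)) = 1/2)
-E(-8*(-4)) = -1*1/2 = -1/2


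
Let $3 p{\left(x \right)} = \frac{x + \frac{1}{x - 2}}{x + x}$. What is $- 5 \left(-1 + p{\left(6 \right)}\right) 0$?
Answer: $0$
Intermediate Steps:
$p{\left(x \right)} = \frac{x + \frac{1}{-2 + x}}{6 x}$ ($p{\left(x \right)} = \frac{\left(x + \frac{1}{x - 2}\right) \frac{1}{x + x}}{3} = \frac{\left(x + \frac{1}{-2 + x}\right) \frac{1}{2 x}}{3} = \frac{\frac{1}{2} \frac{1}{x} \left(x + \frac{1}{-2 + x}\right)}{3} = \frac{x + \frac{1}{-2 + x}}{6 x}$)
$- 5 \left(-1 + p{\left(6 \right)}\right) 0 = - 5 \left(-1 + \frac{1 + 6^{2} - 12}{6 \cdot 6 \left(-2 + 6\right)}\right) 0 = - 5 \left(-1 + \frac{1}{6} \cdot \frac{1}{6} \cdot \frac{1}{4} \left(1 + 36 - 12\right)\right) 0 = - 5 \left(-1 + \frac{1}{6} \cdot \frac{1}{6} \cdot \frac{1}{4} \cdot 25\right) 0 = - 5 \left(-1 + \frac{25}{144}\right) 0 = \left(-5\right) \left(- \frac{119}{144}\right) 0 = \frac{595}{144} \cdot 0 = 0$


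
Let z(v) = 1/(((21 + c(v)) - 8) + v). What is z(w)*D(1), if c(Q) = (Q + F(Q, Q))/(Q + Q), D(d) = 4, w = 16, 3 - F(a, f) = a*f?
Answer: 128/691 ≈ 0.18524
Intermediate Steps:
F(a, f) = 3 - a*f
c(Q) = (3 + Q - Q²)/(2*Q) (c(Q) = (Q + (3 - Q*Q))/(Q + Q) = (Q + (3 - Q²))/((2*Q)) = (3 + Q - Q²)*(1/(2*Q)) = (3 + Q - Q²)/(2*Q))
z(v) = 1/(13 + v + (3 + v - v²)/(2*v)) (z(v) = 1/(((21 + (3 + v - v²)/(2*v)) - 8) + v) = 1/((13 + (3 + v - v²)/(2*v)) + v) = 1/(13 + v + (3 + v - v²)/(2*v)))
z(w)*D(1) = (2*16/(3 + 16² + 27*16))*4 = (2*16/(3 + 256 + 432))*4 = (2*16/691)*4 = (2*16*(1/691))*4 = (32/691)*4 = 128/691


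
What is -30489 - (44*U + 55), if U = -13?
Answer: -29972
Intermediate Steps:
-30489 - (44*U + 55) = -30489 - (44*(-13) + 55) = -30489 - (-572 + 55) = -30489 - 1*(-517) = -30489 + 517 = -29972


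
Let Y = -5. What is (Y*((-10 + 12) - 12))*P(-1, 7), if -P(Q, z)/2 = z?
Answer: -700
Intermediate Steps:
P(Q, z) = -2*z
(Y*((-10 + 12) - 12))*P(-1, 7) = (-5*((-10 + 12) - 12))*(-2*7) = -5*(2 - 12)*(-14) = -5*(-10)*(-14) = 50*(-14) = -700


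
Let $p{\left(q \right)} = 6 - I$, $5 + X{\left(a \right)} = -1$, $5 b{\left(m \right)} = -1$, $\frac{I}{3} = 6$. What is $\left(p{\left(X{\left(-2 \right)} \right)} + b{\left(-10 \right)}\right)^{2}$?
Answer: $\frac{3721}{25} \approx 148.84$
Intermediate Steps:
$I = 18$ ($I = 3 \cdot 6 = 18$)
$b{\left(m \right)} = - \frac{1}{5}$ ($b{\left(m \right)} = \frac{1}{5} \left(-1\right) = - \frac{1}{5}$)
$X{\left(a \right)} = -6$ ($X{\left(a \right)} = -5 - 1 = -6$)
$p{\left(q \right)} = -12$ ($p{\left(q \right)} = 6 - 18 = -12$)
$\left(p{\left(X{\left(-2 \right)} \right)} + b{\left(-10 \right)}\right)^{2} = \left(-12 - \frac{1}{5}\right)^{2} = \left(- \frac{61}{5}\right)^{2} = \frac{3721}{25}$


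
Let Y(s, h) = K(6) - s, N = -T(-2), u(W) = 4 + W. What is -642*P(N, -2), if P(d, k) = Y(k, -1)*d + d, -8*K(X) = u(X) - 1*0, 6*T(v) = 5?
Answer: 3745/4 ≈ 936.25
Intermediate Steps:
T(v) = ⅚ (T(v) = (⅙)*5 = ⅚)
N = -⅚ (N = -1*⅚ = -⅚ ≈ -0.83333)
K(X) = -½ - X/8 (K(X) = -((4 + X) - 1*0)/8 = -((4 + X) + 0)/8 = -(4 + X)/8 = -½ - X/8)
Y(s, h) = -5/4 - s (Y(s, h) = (-½ - ⅛*6) - s = (-½ - ¾) - s = -5/4 - s)
P(d, k) = d + d*(-5/4 - k) (P(d, k) = (-5/4 - k)*d + d = d*(-5/4 - k) + d = d + d*(-5/4 - k))
-642*P(N, -2) = -(-642)*(-5)*(¼ - 2)/6 = -(-642)*(-5)*(-7)/(6*4) = -642*(-35/24) = 3745/4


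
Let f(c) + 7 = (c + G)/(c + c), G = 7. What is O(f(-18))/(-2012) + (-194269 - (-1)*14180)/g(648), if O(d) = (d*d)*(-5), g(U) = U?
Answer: -241462577/869184 ≈ -277.80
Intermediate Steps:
f(c) = -7 + (7 + c)/(2*c) (f(c) = -7 + (c + 7)/(c + c) = -7 + (7 + c)/((2*c)) = -7 + (7 + c)*(1/(2*c)) = -7 + (7 + c)/(2*c))
O(d) = -5*d² (O(d) = d²*(-5) = -5*d²)
O(f(-18))/(-2012) + (-194269 - (-1)*14180)/g(648) = -5*(7 - 13*(-18))²/1296/(-2012) + (-194269 - (-1)*14180)/648 = -5*(7 + 234)²/1296*(-1/2012) + (-194269 - 1*(-14180))*(1/648) = -5*((½)*(-1/18)*241)²*(-1/2012) + (-194269 + 14180)*(1/648) = -5*(-241/36)²*(-1/2012) - 180089*1/648 = -5*58081/1296*(-1/2012) - 180089/648 = -290405/1296*(-1/2012) - 180089/648 = 290405/2607552 - 180089/648 = -241462577/869184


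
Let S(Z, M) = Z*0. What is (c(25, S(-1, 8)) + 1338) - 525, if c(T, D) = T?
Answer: 838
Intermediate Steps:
S(Z, M) = 0
(c(25, S(-1, 8)) + 1338) - 525 = (25 + 1338) - 525 = 1363 - 525 = 838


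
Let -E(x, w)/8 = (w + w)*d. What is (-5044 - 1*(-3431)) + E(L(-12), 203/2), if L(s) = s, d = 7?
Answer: -12981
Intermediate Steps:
E(x, w) = -112*w (E(x, w) = -8*(w + w)*7 = -8*2*w*7 = -112*w)
(-5044 - 1*(-3431)) + E(L(-12), 203/2) = (-5044 - 1*(-3431)) - 22736/2 = (-5044 + 3431) - 22736/2 = -1613 - 112*203/2 = -1613 - 11368 = -12981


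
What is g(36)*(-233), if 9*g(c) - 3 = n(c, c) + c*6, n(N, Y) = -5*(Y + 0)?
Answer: -3029/3 ≈ -1009.7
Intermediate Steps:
n(N, Y) = -5*Y
g(c) = 1/3 + c/9 (g(c) = 1/3 + (-5*c + c*6)/9 = 1/3 + (-5*c + 6*c)/9 = 1/3 + c/9)
g(36)*(-233) = (1/3 + (1/9)*36)*(-233) = (1/3 + 4)*(-233) = (13/3)*(-233) = -3029/3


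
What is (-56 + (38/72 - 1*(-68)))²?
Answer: 203401/1296 ≈ 156.95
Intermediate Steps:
(-56 + (38/72 - 1*(-68)))² = (-56 + (38*(1/72) + 68))² = (-56 + (19/36 + 68))² = (-56 + 2467/36)² = (451/36)² = 203401/1296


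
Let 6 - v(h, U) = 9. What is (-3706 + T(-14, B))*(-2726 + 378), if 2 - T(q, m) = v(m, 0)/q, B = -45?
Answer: 60882466/7 ≈ 8.6975e+6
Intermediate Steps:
v(h, U) = -3 (v(h, U) = 6 - 1*9 = 6 - 9 = -3)
T(q, m) = 2 + 3/q (T(q, m) = 2 - (-3)/q = 2 + 3/q)
(-3706 + T(-14, B))*(-2726 + 378) = (-3706 + (2 + 3/(-14)))*(-2726 + 378) = (-3706 + (2 + 3*(-1/14)))*(-2348) = (-3706 + (2 - 3/14))*(-2348) = (-3706 + 25/14)*(-2348) = -51859/14*(-2348) = 60882466/7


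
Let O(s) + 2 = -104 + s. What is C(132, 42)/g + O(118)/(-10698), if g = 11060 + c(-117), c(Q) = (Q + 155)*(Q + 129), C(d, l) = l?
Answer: 25927/10266514 ≈ 0.0025254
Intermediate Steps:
c(Q) = (129 + Q)*(155 + Q) (c(Q) = (155 + Q)*(129 + Q) = (129 + Q)*(155 + Q))
O(s) = -106 + s (O(s) = -2 + (-104 + s) = -106 + s)
g = 11516 (g = 11060 + (19995 + (-117)² + 284*(-117)) = 11060 + (19995 + 13689 - 33228) = 11060 + 456 = 11516)
C(132, 42)/g + O(118)/(-10698) = 42/11516 + (-106 + 118)/(-10698) = 42*(1/11516) + 12*(-1/10698) = 21/5758 - 2/1783 = 25927/10266514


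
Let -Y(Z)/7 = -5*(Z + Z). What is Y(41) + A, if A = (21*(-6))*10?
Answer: 1610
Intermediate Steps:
Y(Z) = 70*Z (Y(Z) = -(-35)*(Z + Z) = -(-35)*2*Z = -(-70)*Z = 70*Z)
A = -1260 (A = -126*10 = -1260)
Y(41) + A = 70*41 - 1260 = 2870 - 1260 = 1610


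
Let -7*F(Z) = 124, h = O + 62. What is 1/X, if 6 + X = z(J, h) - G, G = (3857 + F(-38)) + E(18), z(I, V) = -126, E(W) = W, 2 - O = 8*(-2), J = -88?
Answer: -7/27925 ≈ -0.00025067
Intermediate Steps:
O = 18 (O = 2 - 8*(-2) = 2 - 1*(-16) = 2 + 16 = 18)
h = 80 (h = 18 + 62 = 80)
F(Z) = -124/7 (F(Z) = -⅐*124 = -124/7)
G = 27001/7 (G = (3857 - 124/7) + 18 = 26875/7 + 18 = 27001/7 ≈ 3857.3)
X = -27925/7 (X = -6 + (-126 - 1*27001/7) = -6 + (-126 - 27001/7) = -6 - 27883/7 = -27925/7 ≈ -3989.3)
1/X = 1/(-27925/7) = -7/27925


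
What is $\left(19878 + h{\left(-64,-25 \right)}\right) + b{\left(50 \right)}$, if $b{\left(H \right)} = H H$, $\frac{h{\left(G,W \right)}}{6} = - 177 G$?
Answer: $90346$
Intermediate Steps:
$h{\left(G,W \right)} = - 1062 G$ ($h{\left(G,W \right)} = 6 \left(- 177 G\right) = - 1062 G$)
$b{\left(H \right)} = H^{2}$
$\left(19878 + h{\left(-64,-25 \right)}\right) + b{\left(50 \right)} = \left(19878 - -67968\right) + 50^{2} = \left(19878 + 67968\right) + 2500 = 87846 + 2500 = 90346$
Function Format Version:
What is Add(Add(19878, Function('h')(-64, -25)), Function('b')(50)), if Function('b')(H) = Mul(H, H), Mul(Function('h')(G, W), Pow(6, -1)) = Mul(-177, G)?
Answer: 90346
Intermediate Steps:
Function('h')(G, W) = Mul(-1062, G) (Function('h')(G, W) = Mul(6, Mul(-177, G)) = Mul(-1062, G))
Function('b')(H) = Pow(H, 2)
Add(Add(19878, Function('h')(-64, -25)), Function('b')(50)) = Add(Add(19878, Mul(-1062, -64)), Pow(50, 2)) = Add(Add(19878, 67968), 2500) = Add(87846, 2500) = 90346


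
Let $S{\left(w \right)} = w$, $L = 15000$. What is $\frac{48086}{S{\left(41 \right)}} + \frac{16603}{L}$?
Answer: $\frac{721970723}{615000} \approx 1173.9$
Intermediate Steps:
$\frac{48086}{S{\left(41 \right)}} + \frac{16603}{L} = \frac{48086}{41} + \frac{16603}{15000} = \frac{721970723}{615000}$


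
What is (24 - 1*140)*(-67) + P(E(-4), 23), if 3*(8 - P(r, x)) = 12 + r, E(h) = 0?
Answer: 7776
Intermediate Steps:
P(r, x) = 4 - r/3 (P(r, x) = 8 - (12 + r)/3 = 8 + (-4 - r/3) = 4 - r/3)
(24 - 1*140)*(-67) + P(E(-4), 23) = (24 - 1*140)*(-67) + (4 - ⅓*0) = (24 - 140)*(-67) + (4 + 0) = -116*(-67) + 4 = 7772 + 4 = 7776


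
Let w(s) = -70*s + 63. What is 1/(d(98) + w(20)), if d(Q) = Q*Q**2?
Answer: 1/939855 ≈ 1.0640e-6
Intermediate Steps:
w(s) = 63 - 70*s
d(Q) = Q**3
1/(d(98) + w(20)) = 1/(98**3 + (63 - 70*20)) = 1/(941192 + (63 - 1400)) = 1/(941192 - 1337) = 1/939855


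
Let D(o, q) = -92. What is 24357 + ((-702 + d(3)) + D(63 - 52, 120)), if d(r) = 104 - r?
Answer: 23664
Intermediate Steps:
24357 + ((-702 + d(3)) + D(63 - 52, 120)) = 24357 + ((-702 + (104 - 1*3)) - 92) = 24357 + ((-702 + (104 - 3)) - 92) = 24357 + ((-702 + 101) - 92) = 24357 + (-601 - 92) = 24357 - 693 = 23664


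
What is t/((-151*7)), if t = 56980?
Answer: -8140/151 ≈ -53.907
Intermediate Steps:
t/((-151*7)) = 56980/((-151*7)) = 56980/(-1057) = 56980*(-1/1057) = -8140/151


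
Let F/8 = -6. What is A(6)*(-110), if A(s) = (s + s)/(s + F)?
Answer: 220/7 ≈ 31.429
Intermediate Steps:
F = -48 (F = 8*(-6) = -48)
A(s) = 2*s/(-48 + s) (A(s) = (s + s)/(s - 48) = (2*s)/(-48 + s) = 2*s/(-48 + s))
A(6)*(-110) = (2*6/(-48 + 6))*(-110) = (2*6/(-42))*(-110) = (2*6*(-1/42))*(-110) = -2/7*(-110) = 220/7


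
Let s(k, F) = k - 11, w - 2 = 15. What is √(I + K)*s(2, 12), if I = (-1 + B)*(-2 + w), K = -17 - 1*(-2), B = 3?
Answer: -9*√15 ≈ -34.857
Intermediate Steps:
K = -15 (K = -17 + 2 = -15)
w = 17 (w = 2 + 15 = 17)
I = 30 (I = (-1 + 3)*(-2 + 17) = 2*15 = 30)
s(k, F) = -11 + k
√(I + K)*s(2, 12) = √(30 - 15)*(-11 + 2) = √15*(-9) = -9*√15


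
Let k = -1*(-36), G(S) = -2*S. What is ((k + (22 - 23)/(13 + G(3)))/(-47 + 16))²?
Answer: 63001/47089 ≈ 1.3379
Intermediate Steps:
k = 36
((k + (22 - 23)/(13 + G(3)))/(-47 + 16))² = ((36 + (22 - 23)/(13 - 2*3))/(-47 + 16))² = ((36 - 1/(13 - 6))/(-31))² = ((36 - 1/7)*(-1/31))² = ((36 - 1*⅐)*(-1/31))² = ((36 - ⅐)*(-1/31))² = ((251/7)*(-1/31))² = (-251/217)² = 63001/47089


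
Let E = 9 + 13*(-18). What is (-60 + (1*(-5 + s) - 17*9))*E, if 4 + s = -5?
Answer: 51075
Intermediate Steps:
s = -9 (s = -4 - 5 = -9)
E = -225 (E = 9 - 234 = -225)
(-60 + (1*(-5 + s) - 17*9))*E = (-60 + (1*(-5 - 9) - 17*9))*(-225) = (-60 + (1*(-14) - 153))*(-225) = (-60 + (-14 - 153))*(-225) = (-60 - 167)*(-225) = -227*(-225) = 51075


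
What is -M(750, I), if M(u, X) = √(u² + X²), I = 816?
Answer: -6*√34121 ≈ -1108.3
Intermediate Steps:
M(u, X) = √(X² + u²)
-M(750, I) = -√(816² + 750²) = -√(665856 + 562500) = -√1228356 = -6*√34121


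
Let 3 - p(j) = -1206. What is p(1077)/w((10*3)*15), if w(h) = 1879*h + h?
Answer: 403/282000 ≈ 0.0014291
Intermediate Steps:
w(h) = 1880*h
p(j) = 1209 (p(j) = 3 - 1*(-1206) = 3 + 1206 = 1209)
p(1077)/w((10*3)*15) = 1209/((1880*((10*3)*15))) = 1209/((1880*(30*15))) = 1209/((1880*450)) = 1209/846000 = 1209*(1/846000) = 403/282000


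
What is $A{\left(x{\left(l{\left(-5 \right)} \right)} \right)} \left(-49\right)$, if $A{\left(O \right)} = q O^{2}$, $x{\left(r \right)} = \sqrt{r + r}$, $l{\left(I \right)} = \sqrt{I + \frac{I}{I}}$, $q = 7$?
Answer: $- 1372 i \approx - 1372.0 i$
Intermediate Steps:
$l{\left(I \right)} = \sqrt{1 + I}$ ($l{\left(I \right)} = \sqrt{I + 1} = \sqrt{1 + I}$)
$x{\left(r \right)} = \sqrt{2} \sqrt{r}$ ($x{\left(r \right)} = \sqrt{2 r} = \sqrt{2} \sqrt{r}$)
$A{\left(O \right)} = 7 O^{2}$
$A{\left(x{\left(l{\left(-5 \right)} \right)} \right)} \left(-49\right) = 7 \left(\sqrt{2} \sqrt{\sqrt{1 - 5}}\right)^{2} \left(-49\right) = 7 \left(\sqrt{2} \sqrt{\sqrt{-4}}\right)^{2} \left(-49\right) = 7 \left(\sqrt{2} \sqrt{2 i}\right)^{2} \left(-49\right) = 7 \left(\sqrt{2} \left(1 + i\right)\right)^{2} \left(-49\right) = 7 \cdot 2 \left(1 + i\right)^{2} \left(-49\right) = 14 \left(1 + i\right)^{2} \left(-49\right) = - 686 \left(1 + i\right)^{2}$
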